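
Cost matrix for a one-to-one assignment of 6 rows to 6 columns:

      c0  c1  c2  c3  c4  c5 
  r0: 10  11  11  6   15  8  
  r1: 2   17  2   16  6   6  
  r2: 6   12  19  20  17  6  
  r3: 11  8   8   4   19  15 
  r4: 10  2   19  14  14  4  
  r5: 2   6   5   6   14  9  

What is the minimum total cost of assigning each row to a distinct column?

optimal assignment: row0→col3 (cost 6), row1→col4 (cost 6), row2→col5 (cost 6), row3→col2 (cost 8), row4→col1 (cost 2), row5→col0 (cost 2)
total = 6 + 6 + 6 + 8 + 2 + 2 = 30

Minimum assignment cost: 30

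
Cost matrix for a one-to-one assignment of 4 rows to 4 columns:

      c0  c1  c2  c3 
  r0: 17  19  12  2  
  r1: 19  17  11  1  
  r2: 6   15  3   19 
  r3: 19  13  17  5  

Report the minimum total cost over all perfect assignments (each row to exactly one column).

Minimum assignment cost: 32

one of 2 optimal assignments: row0→col2 (cost 12), row1→col3 (cost 1), row2→col0 (cost 6), row3→col1 (cost 13)
total = 12 + 1 + 6 + 13 = 32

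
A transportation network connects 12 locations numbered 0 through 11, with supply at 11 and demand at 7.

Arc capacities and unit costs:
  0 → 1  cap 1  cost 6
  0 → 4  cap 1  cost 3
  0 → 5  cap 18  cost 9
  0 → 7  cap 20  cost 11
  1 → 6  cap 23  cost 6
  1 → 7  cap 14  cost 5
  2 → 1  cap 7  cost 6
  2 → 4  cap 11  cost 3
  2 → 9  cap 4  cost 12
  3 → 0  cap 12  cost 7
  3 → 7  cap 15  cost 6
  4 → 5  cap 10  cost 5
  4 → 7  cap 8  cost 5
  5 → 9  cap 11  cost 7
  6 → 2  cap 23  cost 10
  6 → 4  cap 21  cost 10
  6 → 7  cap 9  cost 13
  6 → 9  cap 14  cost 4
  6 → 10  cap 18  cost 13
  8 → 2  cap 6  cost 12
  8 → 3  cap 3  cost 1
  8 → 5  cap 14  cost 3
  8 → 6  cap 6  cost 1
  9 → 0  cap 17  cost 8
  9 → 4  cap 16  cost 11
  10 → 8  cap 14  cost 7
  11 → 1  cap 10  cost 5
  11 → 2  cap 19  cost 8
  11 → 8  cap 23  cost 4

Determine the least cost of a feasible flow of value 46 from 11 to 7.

Minimum cost for 46 units: 946

shortest-cost path #1: 11→1→7 push 10 @ unit cost 10 (adds 100)
shortest-cost path #2: 11→8→3→7 push 3 @ unit cost 11 (adds 33)
shortest-cost path #3: 11→2→4→7 push 8 @ unit cost 16 (adds 128)
shortest-cost path #4: 11→8→6→7 push 6 @ unit cost 18 (adds 108)
shortest-cost path #5: 11→2→1→7 push 4 @ unit cost 19 (adds 76)
shortest-cost path #6: 11→2→1→6→7 push 3 @ unit cost 33 (adds 99)
shortest-cost path #7: 11→8→5→9→0→7 push 11 @ unit cost 33 (adds 363)
shortest-cost path #8: 11→2→9→0→7 push 1 @ unit cost 39 (adds 39)
total cost = 946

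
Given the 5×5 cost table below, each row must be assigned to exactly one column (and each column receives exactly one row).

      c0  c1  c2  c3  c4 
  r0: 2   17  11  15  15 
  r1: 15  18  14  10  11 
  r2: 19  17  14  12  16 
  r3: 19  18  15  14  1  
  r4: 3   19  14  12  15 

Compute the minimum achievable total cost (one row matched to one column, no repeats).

optimal assignment: row0→col2 (cost 11), row1→col3 (cost 10), row2→col1 (cost 17), row3→col4 (cost 1), row4→col0 (cost 3)
total = 11 + 10 + 17 + 1 + 3 = 42

Minimum assignment cost: 42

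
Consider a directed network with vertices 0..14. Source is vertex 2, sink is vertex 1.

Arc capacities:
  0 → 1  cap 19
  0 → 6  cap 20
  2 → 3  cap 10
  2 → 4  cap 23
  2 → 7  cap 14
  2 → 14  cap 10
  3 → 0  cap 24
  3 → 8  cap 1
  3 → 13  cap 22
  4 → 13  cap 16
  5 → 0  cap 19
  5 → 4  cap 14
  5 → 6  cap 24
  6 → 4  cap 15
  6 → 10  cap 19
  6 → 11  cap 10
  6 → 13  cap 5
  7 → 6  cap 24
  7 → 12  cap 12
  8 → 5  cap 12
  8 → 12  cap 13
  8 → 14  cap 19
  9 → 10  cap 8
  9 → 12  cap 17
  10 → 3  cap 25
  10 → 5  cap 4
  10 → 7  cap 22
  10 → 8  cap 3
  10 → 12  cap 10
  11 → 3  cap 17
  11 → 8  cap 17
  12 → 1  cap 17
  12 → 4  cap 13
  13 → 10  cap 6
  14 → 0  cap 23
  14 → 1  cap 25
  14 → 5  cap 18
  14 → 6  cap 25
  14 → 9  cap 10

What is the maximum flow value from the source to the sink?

Maximum flow value: 40

augment #1: 2→14→1 bottleneck 10, total now 10
augment #2: 2→3→0→1 bottleneck 10, total now 20
augment #3: 2→7→12→1 bottleneck 12, total now 32
augment #4: 2→4→13→10→12→1 bottleneck 5, total now 37
augment #5: 2→4→13→10→3→0→1 bottleneck 1, total now 38
augment #6: 2→7→6→10→3→0→1 bottleneck 2, total now 40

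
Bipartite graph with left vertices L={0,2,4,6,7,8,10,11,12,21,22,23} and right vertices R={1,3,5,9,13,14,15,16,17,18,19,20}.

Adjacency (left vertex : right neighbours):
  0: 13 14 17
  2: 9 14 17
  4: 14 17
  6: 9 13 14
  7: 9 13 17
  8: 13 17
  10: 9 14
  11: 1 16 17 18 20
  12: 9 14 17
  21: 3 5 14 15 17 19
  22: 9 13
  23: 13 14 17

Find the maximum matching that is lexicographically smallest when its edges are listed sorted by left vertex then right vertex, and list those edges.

Lex-smallest maximum matching: {(0,13), (2,9), (4,14), (7,17), (11,1), (21,3)}

|M| = 6 (so the lex-smallest maximum matching has 6 edges)
process left vertices in ascending order; for each, take the smallest-labelled available neighbour that still permits 6 edges overall, or leave it unmatched if none does
lex-smallest matching: {0-13, 2-9, 4-14, 7-17, 11-1, 21-3}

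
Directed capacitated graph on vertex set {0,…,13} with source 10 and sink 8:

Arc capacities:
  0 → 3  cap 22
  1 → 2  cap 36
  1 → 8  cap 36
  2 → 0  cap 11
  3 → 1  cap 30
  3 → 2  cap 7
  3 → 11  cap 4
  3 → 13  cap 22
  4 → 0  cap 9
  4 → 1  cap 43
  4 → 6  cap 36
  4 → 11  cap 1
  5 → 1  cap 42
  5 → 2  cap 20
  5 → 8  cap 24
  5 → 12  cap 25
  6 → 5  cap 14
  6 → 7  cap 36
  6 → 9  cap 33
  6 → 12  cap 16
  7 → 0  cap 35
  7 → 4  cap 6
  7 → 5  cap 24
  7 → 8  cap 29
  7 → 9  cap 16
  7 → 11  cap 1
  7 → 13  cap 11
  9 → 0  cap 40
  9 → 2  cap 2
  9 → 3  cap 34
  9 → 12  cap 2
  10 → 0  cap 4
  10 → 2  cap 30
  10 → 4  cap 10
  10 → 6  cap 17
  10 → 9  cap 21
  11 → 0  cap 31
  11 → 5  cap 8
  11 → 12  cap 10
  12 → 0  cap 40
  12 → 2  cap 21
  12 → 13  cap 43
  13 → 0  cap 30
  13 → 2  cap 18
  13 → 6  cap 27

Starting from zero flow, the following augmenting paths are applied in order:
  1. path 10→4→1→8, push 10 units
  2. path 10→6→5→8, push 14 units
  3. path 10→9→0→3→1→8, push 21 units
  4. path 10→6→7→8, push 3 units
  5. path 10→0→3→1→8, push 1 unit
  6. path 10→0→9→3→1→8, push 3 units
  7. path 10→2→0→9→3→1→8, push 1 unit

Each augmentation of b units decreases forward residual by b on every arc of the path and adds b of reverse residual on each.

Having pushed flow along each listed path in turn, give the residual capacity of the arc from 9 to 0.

Residual capacity of (9,0): 23

after path 1 (10→4→1→8, push 10): res(9,0)=40
after path 2 (10→6→5→8, push 14): res(9,0)=40
after path 3 (10→9→0→3→1→8, push 21): res(9,0)=19
after path 4 (10→6→7→8, push 3): res(9,0)=19
after path 5 (10→0→3→1→8, push 1): res(9,0)=19
after path 6 (10→0→9→3→1→8, push 3): res(9,0)=22
after path 7 (10→2→0→9→3→1→8, push 1): res(9,0)=23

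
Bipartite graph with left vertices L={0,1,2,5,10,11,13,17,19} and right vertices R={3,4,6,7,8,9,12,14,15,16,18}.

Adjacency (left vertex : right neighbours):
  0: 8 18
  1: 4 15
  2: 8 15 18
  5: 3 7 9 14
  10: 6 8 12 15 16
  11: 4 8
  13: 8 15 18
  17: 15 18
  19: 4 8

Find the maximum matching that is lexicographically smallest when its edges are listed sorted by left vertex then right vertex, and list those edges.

|M| = 6 (so the lex-smallest maximum matching has 6 edges)
process left vertices in ascending order; for each, take the smallest-labelled available neighbour that still permits 6 edges overall, or leave it unmatched if none does
lex-smallest matching: {0-8, 1-4, 2-15, 5-3, 10-6, 13-18}

Lex-smallest maximum matching: {(0,8), (1,4), (2,15), (5,3), (10,6), (13,18)}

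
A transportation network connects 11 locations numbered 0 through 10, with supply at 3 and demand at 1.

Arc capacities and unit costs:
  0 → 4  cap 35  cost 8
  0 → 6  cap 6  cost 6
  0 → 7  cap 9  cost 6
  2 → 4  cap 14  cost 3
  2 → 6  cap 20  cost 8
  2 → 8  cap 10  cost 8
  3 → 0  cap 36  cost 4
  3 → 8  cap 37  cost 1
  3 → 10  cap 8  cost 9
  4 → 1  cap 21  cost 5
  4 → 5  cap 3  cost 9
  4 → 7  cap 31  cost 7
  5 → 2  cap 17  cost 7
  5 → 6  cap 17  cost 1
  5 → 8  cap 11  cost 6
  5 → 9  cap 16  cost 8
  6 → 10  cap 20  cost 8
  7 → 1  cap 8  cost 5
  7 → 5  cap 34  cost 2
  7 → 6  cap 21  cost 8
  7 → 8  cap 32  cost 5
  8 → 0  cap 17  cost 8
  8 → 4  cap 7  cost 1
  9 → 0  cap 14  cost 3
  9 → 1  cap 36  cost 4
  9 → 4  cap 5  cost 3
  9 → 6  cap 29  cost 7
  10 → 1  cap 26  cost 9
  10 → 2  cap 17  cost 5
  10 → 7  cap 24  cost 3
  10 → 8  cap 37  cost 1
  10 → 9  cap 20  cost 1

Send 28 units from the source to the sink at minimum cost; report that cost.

shortest-cost path #1: 3→8→4→1 push 7 @ unit cost 7 (adds 49)
shortest-cost path #2: 3→10→9→1 push 8 @ unit cost 14 (adds 112)
shortest-cost path #3: 3→0→7→1 push 8 @ unit cost 15 (adds 120)
shortest-cost path #4: 3→0→4→1 push 5 @ unit cost 17 (adds 85)
total cost = 366

Minimum cost for 28 units: 366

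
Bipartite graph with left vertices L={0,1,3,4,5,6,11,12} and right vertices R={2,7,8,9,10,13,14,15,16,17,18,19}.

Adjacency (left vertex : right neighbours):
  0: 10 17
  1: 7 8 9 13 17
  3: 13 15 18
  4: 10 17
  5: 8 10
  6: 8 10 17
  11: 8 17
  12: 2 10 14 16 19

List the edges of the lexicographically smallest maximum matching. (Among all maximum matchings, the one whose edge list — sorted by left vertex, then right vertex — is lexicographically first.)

Lex-smallest maximum matching: {(0,10), (1,7), (3,13), (4,17), (5,8), (12,2)}

|M| = 6 (so the lex-smallest maximum matching has 6 edges)
process left vertices in ascending order; for each, take the smallest-labelled available neighbour that still permits 6 edges overall, or leave it unmatched if none does
lex-smallest matching: {0-10, 1-7, 3-13, 4-17, 5-8, 12-2}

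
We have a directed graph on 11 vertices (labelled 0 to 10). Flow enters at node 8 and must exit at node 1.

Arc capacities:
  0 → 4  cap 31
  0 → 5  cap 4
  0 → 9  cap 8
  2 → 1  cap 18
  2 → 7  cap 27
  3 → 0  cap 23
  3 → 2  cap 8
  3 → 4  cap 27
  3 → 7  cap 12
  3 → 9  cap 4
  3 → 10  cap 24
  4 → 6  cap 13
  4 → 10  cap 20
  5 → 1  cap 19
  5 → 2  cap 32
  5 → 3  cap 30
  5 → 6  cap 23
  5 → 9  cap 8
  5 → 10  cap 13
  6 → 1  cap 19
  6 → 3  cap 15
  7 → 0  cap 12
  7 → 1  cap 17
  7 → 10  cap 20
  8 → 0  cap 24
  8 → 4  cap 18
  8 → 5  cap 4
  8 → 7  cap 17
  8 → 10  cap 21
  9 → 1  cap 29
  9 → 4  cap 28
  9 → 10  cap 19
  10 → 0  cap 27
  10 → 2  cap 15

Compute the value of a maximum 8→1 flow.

augment #1: 8→5→1 bottleneck 4, total now 4
augment #2: 8→7→1 bottleneck 17, total now 21
augment #3: 8→0→5→1 bottleneck 4, total now 25
augment #4: 8→0→9→1 bottleneck 8, total now 33
augment #5: 8→4→6→1 bottleneck 13, total now 46
augment #6: 8→10→2→1 bottleneck 15, total now 61

Maximum flow value: 61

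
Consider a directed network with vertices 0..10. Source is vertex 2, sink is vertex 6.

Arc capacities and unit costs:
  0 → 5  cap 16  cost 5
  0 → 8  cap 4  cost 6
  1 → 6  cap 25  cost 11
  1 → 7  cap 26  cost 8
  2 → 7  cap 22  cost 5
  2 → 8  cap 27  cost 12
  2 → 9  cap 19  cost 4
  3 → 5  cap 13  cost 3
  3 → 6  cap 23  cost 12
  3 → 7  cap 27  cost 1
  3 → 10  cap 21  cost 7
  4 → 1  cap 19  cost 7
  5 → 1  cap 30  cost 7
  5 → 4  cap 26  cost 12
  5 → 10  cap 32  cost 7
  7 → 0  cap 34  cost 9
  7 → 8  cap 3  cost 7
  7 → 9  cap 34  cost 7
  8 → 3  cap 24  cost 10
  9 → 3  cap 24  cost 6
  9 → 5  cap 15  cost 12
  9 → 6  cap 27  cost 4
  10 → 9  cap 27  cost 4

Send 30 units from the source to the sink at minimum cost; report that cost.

shortest-cost path #1: 2→9→6 push 19 @ unit cost 8 (adds 152)
shortest-cost path #2: 2→7→9→6 push 8 @ unit cost 16 (adds 128)
shortest-cost path #3: 2→7→9→3→6 push 3 @ unit cost 30 (adds 90)
total cost = 370

Minimum cost for 30 units: 370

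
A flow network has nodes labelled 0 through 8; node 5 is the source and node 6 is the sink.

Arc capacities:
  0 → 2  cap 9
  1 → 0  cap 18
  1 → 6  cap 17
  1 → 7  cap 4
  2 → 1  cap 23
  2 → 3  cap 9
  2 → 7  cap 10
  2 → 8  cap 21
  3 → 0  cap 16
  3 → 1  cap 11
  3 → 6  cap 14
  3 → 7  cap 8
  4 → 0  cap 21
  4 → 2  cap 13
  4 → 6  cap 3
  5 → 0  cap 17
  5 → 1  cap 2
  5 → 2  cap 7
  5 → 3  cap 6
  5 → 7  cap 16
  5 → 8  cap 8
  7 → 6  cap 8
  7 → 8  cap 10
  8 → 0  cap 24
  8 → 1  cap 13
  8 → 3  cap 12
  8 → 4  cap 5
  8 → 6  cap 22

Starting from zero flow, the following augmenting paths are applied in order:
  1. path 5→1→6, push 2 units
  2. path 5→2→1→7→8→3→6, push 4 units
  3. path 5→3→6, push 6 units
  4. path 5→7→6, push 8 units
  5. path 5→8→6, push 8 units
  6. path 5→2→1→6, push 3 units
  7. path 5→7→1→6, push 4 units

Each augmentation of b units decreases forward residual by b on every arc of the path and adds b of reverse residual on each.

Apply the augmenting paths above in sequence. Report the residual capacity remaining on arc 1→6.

after path 1 (5→1→6, push 2): res(1,6)=15
after path 2 (5→2→1→7→8→3→6, push 4): res(1,6)=15
after path 3 (5→3→6, push 6): res(1,6)=15
after path 4 (5→7→6, push 8): res(1,6)=15
after path 5 (5→8→6, push 8): res(1,6)=15
after path 6 (5→2→1→6, push 3): res(1,6)=12
after path 7 (5→7→1→6, push 4): res(1,6)=8

Residual capacity of (1,6): 8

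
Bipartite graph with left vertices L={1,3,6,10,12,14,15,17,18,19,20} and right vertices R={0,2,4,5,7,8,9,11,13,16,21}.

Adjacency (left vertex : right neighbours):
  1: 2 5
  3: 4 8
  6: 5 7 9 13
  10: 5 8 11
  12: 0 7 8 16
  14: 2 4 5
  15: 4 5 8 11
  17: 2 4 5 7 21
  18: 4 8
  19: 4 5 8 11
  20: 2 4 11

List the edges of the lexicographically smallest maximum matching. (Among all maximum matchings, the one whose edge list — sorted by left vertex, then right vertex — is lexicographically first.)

|M| = 8 (so the lex-smallest maximum matching has 8 edges)
process left vertices in ascending order; for each, take the smallest-labelled available neighbour that still permits 8 edges overall, or leave it unmatched if none does
lex-smallest matching: {1-2, 3-4, 6-7, 10-5, 12-0, 15-8, 17-21, 19-11}

Lex-smallest maximum matching: {(1,2), (3,4), (6,7), (10,5), (12,0), (15,8), (17,21), (19,11)}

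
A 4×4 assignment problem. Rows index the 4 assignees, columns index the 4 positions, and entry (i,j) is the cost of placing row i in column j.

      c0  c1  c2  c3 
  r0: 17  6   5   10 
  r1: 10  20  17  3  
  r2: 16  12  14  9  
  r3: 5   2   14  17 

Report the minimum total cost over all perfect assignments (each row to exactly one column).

Minimum assignment cost: 25

optimal assignment: row0→col2 (cost 5), row1→col3 (cost 3), row2→col1 (cost 12), row3→col0 (cost 5)
total = 5 + 3 + 12 + 5 = 25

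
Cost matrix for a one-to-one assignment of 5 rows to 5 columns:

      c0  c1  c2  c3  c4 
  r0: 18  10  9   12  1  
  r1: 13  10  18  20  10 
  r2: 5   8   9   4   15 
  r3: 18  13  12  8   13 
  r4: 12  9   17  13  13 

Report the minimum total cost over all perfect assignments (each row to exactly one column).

Minimum assignment cost: 39

one of 2 optimal assignments: row0→col4 (cost 1), row1→col0 (cost 13), row2→col3 (cost 4), row3→col2 (cost 12), row4→col1 (cost 9)
total = 1 + 13 + 4 + 12 + 9 = 39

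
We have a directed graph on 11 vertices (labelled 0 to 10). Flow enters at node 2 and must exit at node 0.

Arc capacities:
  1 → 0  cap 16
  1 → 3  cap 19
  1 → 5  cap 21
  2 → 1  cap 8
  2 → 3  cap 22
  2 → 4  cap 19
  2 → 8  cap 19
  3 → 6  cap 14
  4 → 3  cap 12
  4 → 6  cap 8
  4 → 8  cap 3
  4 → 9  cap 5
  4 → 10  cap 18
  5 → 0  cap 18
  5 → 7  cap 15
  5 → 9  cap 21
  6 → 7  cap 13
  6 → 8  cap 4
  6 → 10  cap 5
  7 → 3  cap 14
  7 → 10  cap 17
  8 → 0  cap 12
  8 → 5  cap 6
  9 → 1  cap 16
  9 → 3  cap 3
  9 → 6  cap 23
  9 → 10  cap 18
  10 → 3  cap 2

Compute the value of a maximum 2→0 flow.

augment #1: 2→1→0 bottleneck 8, total now 8
augment #2: 2→8→0 bottleneck 12, total now 20
augment #3: 2→8→5→0 bottleneck 6, total now 26
augment #4: 2→4→9→1→0 bottleneck 5, total now 31

Maximum flow value: 31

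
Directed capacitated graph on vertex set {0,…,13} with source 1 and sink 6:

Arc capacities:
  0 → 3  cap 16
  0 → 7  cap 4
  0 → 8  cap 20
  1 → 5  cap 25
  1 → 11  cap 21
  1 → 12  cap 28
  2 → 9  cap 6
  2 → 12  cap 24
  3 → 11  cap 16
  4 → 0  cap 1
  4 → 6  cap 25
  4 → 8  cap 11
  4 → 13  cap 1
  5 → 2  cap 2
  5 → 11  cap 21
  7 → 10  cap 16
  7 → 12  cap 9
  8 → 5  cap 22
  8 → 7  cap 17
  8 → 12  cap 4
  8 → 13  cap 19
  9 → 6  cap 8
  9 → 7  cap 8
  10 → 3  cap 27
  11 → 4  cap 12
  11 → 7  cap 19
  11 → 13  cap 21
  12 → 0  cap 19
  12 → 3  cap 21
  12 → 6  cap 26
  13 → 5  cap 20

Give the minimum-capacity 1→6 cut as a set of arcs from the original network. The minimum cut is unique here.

Min-cut arcs: {(5,2), (11,4), (12,6)} (total capacity 40)

augment #1: 1→12→6 push 26
augment #2: 1→11→4→6 push 12
augment #3: 1→5→2→9→6 push 2
max flow = 40; residual-reachable set from 1 gives S-side
cut edges (S→T): {(5,2), (11,4), (12,6)} total cap 40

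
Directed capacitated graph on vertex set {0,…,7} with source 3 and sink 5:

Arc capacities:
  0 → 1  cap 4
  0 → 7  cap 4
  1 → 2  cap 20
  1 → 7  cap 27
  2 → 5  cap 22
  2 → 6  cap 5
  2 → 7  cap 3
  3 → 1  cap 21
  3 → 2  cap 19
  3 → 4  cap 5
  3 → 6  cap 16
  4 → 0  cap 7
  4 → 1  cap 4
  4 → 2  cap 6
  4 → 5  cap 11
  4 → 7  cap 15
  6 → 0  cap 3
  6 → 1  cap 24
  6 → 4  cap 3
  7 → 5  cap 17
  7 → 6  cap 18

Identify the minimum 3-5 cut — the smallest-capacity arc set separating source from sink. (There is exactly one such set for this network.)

augment #1: 3→2→5 push 19
augment #2: 3→4→5 push 5
augment #3: 3→1→2→5 push 3
augment #4: 3→1→7→5 push 17
augment #5: 3→6→4→5 push 3
max flow = 47; residual-reachable set from 3 gives S-side
cut edges (S→T): {(2,5), (3,4), (6,4), (7,5)} total cap 47

Min-cut arcs: {(2,5), (3,4), (6,4), (7,5)} (total capacity 47)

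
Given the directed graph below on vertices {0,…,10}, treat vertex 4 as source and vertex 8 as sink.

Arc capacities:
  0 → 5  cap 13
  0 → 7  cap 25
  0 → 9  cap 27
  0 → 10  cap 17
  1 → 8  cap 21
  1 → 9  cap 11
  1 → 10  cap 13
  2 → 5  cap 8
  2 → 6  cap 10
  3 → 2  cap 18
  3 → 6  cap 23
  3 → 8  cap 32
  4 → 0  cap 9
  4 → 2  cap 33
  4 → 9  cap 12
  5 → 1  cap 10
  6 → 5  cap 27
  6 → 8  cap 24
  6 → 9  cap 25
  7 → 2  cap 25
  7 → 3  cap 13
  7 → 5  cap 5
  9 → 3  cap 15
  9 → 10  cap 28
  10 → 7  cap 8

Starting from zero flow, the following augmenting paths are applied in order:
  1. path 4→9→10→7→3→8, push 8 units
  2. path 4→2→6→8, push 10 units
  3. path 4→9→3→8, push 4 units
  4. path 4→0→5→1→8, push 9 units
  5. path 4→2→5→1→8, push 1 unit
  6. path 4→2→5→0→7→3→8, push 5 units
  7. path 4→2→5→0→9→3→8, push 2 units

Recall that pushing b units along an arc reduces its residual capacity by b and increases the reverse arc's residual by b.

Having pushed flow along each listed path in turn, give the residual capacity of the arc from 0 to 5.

Residual capacity of (0,5): 11

after path 1 (4→9→10→7→3→8, push 8): res(0,5)=13
after path 2 (4→2→6→8, push 10): res(0,5)=13
after path 3 (4→9→3→8, push 4): res(0,5)=13
after path 4 (4→0→5→1→8, push 9): res(0,5)=4
after path 5 (4→2→5→1→8, push 1): res(0,5)=4
after path 6 (4→2→5→0→7→3→8, push 5): res(0,5)=9
after path 7 (4→2→5→0→9→3→8, push 2): res(0,5)=11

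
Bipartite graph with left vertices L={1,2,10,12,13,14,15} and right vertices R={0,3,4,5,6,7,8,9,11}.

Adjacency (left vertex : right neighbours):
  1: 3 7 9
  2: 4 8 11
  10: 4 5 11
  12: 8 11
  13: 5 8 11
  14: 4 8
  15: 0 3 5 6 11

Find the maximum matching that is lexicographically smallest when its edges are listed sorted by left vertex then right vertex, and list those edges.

Lex-smallest maximum matching: {(1,3), (2,4), (10,5), (12,8), (13,11), (15,0)}

|M| = 6 (so the lex-smallest maximum matching has 6 edges)
process left vertices in ascending order; for each, take the smallest-labelled available neighbour that still permits 6 edges overall, or leave it unmatched if none does
lex-smallest matching: {1-3, 2-4, 10-5, 12-8, 13-11, 15-0}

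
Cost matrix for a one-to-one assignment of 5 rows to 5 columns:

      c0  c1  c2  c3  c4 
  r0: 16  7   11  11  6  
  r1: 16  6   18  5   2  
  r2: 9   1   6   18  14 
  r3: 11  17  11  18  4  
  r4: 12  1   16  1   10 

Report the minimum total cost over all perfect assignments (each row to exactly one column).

Minimum assignment cost: 26

optimal assignment: row0→col2 (cost 11), row1→col4 (cost 2), row2→col1 (cost 1), row3→col0 (cost 11), row4→col3 (cost 1)
total = 11 + 2 + 1 + 11 + 1 = 26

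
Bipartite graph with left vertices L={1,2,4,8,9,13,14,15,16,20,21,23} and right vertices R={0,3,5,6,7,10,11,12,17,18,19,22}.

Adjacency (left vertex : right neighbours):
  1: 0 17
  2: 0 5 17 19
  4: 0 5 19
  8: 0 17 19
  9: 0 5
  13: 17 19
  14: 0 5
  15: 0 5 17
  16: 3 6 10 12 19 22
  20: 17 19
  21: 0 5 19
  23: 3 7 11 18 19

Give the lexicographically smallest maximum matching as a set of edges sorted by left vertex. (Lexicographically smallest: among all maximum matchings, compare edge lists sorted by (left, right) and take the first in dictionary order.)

Lex-smallest maximum matching: {(1,0), (2,5), (4,19), (8,17), (16,3), (23,7)}

|M| = 6 (so the lex-smallest maximum matching has 6 edges)
process left vertices in ascending order; for each, take the smallest-labelled available neighbour that still permits 6 edges overall, or leave it unmatched if none does
lex-smallest matching: {1-0, 2-5, 4-19, 8-17, 16-3, 23-7}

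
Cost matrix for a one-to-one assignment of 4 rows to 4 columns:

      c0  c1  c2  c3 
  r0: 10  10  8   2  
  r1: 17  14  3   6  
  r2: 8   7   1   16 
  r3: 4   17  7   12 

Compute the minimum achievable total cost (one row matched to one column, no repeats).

optimal assignment: row0→col3 (cost 2), row1→col2 (cost 3), row2→col1 (cost 7), row3→col0 (cost 4)
total = 2 + 3 + 7 + 4 = 16

Minimum assignment cost: 16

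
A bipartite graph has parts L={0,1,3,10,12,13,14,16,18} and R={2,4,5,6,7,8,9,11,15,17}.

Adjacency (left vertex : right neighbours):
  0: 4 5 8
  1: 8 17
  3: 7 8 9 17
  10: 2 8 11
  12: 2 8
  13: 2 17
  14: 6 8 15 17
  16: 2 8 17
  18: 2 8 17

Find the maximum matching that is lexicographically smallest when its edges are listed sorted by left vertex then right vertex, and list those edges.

|M| = 7 (so the lex-smallest maximum matching has 7 edges)
process left vertices in ascending order; for each, take the smallest-labelled available neighbour that still permits 7 edges overall, or leave it unmatched if none does
lex-smallest matching: {0-4, 1-8, 3-7, 10-11, 12-2, 13-17, 14-6}

Lex-smallest maximum matching: {(0,4), (1,8), (3,7), (10,11), (12,2), (13,17), (14,6)}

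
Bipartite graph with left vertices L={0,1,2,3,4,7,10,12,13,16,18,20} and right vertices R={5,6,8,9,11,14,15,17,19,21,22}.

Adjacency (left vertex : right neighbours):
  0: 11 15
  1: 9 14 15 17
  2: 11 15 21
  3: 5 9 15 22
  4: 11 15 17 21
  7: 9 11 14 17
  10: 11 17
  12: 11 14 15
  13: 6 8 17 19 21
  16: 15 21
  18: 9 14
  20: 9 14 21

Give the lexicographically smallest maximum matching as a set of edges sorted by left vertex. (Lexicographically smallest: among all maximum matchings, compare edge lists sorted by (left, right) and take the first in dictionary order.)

Lex-smallest maximum matching: {(0,11), (1,9), (2,15), (3,5), (4,17), (7,14), (13,6), (16,21)}

|M| = 8 (so the lex-smallest maximum matching has 8 edges)
process left vertices in ascending order; for each, take the smallest-labelled available neighbour that still permits 8 edges overall, or leave it unmatched if none does
lex-smallest matching: {0-11, 1-9, 2-15, 3-5, 4-17, 7-14, 13-6, 16-21}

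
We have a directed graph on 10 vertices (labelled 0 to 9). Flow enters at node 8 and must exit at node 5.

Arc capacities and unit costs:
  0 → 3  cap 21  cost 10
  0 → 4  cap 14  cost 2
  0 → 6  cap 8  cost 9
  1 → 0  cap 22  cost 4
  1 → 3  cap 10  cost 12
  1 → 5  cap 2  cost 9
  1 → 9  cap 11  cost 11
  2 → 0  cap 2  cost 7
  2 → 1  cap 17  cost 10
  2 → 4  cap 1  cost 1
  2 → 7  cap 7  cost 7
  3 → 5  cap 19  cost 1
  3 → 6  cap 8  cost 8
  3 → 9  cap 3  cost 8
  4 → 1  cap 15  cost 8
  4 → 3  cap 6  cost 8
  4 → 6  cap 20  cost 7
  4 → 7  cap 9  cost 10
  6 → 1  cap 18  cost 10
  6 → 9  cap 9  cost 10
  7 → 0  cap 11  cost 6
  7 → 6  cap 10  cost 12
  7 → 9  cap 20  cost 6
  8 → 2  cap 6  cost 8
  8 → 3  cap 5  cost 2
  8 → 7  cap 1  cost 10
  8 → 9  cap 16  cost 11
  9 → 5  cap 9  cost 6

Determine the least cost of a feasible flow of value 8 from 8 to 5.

Minimum cost for 8 units: 66

shortest-cost path #1: 8→3→5 push 5 @ unit cost 3 (adds 15)
shortest-cost path #2: 8→9→5 push 3 @ unit cost 17 (adds 51)
total cost = 66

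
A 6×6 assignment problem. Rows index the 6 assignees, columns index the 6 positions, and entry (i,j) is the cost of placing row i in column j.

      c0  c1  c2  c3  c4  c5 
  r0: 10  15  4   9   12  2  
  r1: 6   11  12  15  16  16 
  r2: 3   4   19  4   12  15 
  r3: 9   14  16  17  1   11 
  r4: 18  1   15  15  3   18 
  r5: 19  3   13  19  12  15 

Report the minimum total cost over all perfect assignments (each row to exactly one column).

Minimum assignment cost: 27

optimal assignment: row0→col5 (cost 2), row1→col0 (cost 6), row2→col3 (cost 4), row3→col4 (cost 1), row4→col1 (cost 1), row5→col2 (cost 13)
total = 2 + 6 + 4 + 1 + 1 + 13 = 27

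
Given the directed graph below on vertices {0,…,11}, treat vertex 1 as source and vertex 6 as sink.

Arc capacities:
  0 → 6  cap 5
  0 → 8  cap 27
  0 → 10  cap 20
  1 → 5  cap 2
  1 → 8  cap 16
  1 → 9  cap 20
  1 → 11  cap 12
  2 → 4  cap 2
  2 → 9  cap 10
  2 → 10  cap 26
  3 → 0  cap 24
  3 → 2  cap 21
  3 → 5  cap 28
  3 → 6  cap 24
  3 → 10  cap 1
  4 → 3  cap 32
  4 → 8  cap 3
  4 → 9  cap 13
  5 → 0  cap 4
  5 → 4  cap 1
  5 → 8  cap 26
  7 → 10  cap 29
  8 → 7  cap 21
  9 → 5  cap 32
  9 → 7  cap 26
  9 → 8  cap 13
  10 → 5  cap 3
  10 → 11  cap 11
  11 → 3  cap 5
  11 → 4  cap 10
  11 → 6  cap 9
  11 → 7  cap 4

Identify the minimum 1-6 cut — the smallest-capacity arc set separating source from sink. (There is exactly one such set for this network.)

Min-cut arcs: {(1,11), (5,0), (5,4), (10,11)} (total capacity 28)

augment #1: 1→11→6 push 9
augment #2: 1→5→0→6 push 2
augment #3: 1→11→3→6 push 3
augment #4: 1→9→5→0→6 push 2
augment #5: 1→9→5→4→3→6 push 1
augment #6: 1→8→7→10→11→3→6 push 2
augment #7: 1→8→7→10→11→4→3→6 push 9
max flow = 28; residual-reachable set from 1 gives S-side
cut edges (S→T): {(1,11), (5,0), (5,4), (10,11)} total cap 28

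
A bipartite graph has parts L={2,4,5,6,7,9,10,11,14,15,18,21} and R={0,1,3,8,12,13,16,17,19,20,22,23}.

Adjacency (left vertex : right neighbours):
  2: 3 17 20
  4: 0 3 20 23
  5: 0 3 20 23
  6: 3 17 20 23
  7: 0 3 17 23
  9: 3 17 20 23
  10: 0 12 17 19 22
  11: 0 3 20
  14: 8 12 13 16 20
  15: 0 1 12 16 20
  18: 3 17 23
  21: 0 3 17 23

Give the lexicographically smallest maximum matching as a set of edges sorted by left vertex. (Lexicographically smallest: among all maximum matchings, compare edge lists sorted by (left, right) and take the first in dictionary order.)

Lex-smallest maximum matching: {(2,3), (4,0), (5,20), (6,17), (7,23), (10,12), (14,8), (15,1)}

|M| = 8 (so the lex-smallest maximum matching has 8 edges)
process left vertices in ascending order; for each, take the smallest-labelled available neighbour that still permits 8 edges overall, or leave it unmatched if none does
lex-smallest matching: {2-3, 4-0, 5-20, 6-17, 7-23, 10-12, 14-8, 15-1}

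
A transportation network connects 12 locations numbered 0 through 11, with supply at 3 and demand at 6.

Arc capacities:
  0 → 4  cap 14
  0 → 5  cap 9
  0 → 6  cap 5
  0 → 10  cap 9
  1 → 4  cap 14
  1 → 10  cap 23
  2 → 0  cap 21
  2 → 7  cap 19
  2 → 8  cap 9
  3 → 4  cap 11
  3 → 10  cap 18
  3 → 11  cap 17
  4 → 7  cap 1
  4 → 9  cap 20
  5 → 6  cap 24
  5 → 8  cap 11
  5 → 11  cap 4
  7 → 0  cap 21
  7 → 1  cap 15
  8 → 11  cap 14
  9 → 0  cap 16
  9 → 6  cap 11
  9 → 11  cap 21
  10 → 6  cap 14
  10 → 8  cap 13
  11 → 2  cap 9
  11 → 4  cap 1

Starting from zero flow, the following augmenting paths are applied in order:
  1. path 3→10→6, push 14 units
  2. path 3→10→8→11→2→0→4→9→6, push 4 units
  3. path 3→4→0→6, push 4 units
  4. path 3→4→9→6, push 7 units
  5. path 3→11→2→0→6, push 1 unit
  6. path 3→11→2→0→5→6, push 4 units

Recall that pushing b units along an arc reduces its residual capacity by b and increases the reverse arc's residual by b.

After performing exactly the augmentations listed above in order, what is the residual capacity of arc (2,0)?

Residual capacity of (2,0): 12

after path 1 (3→10→6, push 14): res(2,0)=21
after path 2 (3→10→8→11→2→0→4→9→6, push 4): res(2,0)=17
after path 3 (3→4→0→6, push 4): res(2,0)=17
after path 4 (3→4→9→6, push 7): res(2,0)=17
after path 5 (3→11→2→0→6, push 1): res(2,0)=16
after path 6 (3→11→2→0→5→6, push 4): res(2,0)=12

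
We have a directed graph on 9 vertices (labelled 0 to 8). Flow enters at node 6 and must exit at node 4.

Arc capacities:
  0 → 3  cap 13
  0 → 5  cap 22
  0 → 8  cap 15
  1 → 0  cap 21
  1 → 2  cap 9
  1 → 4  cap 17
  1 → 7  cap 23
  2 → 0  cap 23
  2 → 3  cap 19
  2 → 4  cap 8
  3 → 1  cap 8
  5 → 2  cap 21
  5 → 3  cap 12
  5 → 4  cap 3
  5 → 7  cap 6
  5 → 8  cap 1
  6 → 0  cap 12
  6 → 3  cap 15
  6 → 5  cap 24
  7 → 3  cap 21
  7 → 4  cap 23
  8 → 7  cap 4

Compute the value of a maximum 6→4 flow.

Maximum flow value: 29

augment #1: 6→5→4 bottleneck 3, total now 3
augment #2: 6→3→1→4 bottleneck 8, total now 11
augment #3: 6→5→2→4 bottleneck 8, total now 19
augment #4: 6→5→7→4 bottleneck 6, total now 25
augment #5: 6→0→8→7→4 bottleneck 4, total now 29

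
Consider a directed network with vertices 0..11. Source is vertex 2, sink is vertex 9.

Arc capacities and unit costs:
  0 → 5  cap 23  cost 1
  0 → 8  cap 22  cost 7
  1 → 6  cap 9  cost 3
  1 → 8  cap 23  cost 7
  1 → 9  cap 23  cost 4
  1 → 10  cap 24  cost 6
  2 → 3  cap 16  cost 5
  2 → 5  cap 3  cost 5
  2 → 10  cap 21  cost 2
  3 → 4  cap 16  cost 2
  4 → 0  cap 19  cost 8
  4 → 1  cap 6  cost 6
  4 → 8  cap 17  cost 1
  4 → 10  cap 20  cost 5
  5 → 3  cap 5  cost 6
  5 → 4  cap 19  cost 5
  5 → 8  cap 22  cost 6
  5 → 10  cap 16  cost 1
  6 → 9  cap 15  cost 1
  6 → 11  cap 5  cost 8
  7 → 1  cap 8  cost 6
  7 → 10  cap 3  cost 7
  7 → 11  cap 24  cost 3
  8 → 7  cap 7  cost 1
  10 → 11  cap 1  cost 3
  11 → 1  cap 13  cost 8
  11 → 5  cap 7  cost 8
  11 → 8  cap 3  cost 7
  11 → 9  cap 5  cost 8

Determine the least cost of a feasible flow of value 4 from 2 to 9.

Minimum cost for 4 units: 64

shortest-cost path #1: 2→10→11→9 push 1 @ unit cost 13 (adds 13)
shortest-cost path #2: 2→3→4→1→9 push 3 @ unit cost 17 (adds 51)
total cost = 64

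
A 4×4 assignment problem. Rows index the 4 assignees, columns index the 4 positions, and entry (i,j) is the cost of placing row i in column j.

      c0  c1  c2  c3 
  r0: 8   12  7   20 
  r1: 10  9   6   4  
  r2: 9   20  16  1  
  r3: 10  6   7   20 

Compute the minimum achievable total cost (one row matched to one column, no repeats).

optimal assignment: row0→col0 (cost 8), row1→col2 (cost 6), row2→col3 (cost 1), row3→col1 (cost 6)
total = 8 + 6 + 1 + 6 = 21

Minimum assignment cost: 21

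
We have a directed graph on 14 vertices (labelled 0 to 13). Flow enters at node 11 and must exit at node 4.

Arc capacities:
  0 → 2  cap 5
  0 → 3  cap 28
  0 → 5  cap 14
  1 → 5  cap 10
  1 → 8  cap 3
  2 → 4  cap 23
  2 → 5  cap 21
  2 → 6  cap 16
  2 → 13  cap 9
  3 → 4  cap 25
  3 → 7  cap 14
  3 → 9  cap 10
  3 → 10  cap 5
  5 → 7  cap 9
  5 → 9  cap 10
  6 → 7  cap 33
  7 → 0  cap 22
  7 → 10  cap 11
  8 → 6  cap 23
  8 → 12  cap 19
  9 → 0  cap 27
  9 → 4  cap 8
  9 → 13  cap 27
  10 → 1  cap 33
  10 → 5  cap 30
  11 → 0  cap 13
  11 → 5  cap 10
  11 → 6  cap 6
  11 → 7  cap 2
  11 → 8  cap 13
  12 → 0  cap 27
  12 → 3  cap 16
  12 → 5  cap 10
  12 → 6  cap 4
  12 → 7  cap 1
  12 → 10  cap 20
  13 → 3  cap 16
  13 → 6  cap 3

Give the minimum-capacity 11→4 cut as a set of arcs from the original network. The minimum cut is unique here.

Min-cut arcs: {(0,2), (3,4), (9,4)} (total capacity 38)

augment #1: 11→0→2→4 push 5
augment #2: 11→0→3→4 push 8
augment #3: 11→5→9→4 push 8
augment #4: 11→7→0→3→4 push 2
augment #5: 11→8→12→3→4 push 13
augment #6: 11→5→7→0→3→4 push 2
max flow = 38; residual-reachable set from 11 gives S-side
cut edges (S→T): {(0,2), (3,4), (9,4)} total cap 38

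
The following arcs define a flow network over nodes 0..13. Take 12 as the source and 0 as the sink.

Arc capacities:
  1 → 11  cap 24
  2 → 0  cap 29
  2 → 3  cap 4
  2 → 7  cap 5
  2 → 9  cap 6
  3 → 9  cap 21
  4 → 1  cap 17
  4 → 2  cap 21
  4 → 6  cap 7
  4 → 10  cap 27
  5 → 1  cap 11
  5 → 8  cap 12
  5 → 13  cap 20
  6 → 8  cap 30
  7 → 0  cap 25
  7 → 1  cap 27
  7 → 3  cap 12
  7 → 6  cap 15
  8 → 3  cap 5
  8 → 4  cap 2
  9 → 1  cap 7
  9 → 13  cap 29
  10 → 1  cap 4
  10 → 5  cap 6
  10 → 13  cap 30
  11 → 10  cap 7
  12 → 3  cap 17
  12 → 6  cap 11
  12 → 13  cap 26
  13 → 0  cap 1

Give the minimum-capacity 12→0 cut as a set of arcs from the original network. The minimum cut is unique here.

Min-cut arcs: {(8,4), (13,0)} (total capacity 3)

augment #1: 12→13→0 push 1
augment #2: 12→6→8→4→2→0 push 2
max flow = 3; residual-reachable set from 12 gives S-side
cut edges (S→T): {(8,4), (13,0)} total cap 3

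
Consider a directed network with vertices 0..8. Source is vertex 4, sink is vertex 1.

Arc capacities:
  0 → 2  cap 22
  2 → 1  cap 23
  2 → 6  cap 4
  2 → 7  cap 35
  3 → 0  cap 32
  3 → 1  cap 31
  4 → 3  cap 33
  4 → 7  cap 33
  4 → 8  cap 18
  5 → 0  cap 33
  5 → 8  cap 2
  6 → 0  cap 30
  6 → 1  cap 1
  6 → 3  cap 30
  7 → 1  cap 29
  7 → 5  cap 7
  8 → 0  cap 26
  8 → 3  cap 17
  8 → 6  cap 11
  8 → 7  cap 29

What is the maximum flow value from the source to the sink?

augment #1: 4→3→1 bottleneck 31, total now 31
augment #2: 4→7→1 bottleneck 29, total now 60
augment #3: 4→8→6→1 bottleneck 1, total now 61
augment #4: 4→3→0→2→1 bottleneck 2, total now 63
augment #5: 4→8→0→2→1 bottleneck 17, total now 80
augment #6: 4→7→5→0→2→1 bottleneck 3, total now 83

Maximum flow value: 83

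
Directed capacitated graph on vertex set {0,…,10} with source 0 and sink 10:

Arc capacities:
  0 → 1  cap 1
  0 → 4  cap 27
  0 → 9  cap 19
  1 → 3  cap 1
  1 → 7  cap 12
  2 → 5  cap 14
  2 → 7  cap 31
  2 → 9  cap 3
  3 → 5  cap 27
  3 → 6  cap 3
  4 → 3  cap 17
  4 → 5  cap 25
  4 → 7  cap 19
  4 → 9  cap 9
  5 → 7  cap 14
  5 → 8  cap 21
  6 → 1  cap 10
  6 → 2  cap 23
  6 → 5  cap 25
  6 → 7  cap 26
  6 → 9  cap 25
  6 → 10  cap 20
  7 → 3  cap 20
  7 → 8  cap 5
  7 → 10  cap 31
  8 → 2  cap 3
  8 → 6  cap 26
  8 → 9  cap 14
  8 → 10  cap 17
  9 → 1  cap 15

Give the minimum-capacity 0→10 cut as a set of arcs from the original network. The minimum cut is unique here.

augment #1: 0→1→7→10 push 1
augment #2: 0→4→7→10 push 19
augment #3: 0→4→3→6→10 push 3
augment #4: 0→4→5→7→10 push 5
augment #5: 0→9→1→7→10 push 6
augment #6: 0→9→1→7→8→10 push 5
augment #7: 0→9→1→3→5→8→10 push 1
max flow = 40; residual-reachable set from 0 gives S-side
cut edges (S→T): {(0,4), (1,3), (1,7)} total cap 40

Min-cut arcs: {(0,4), (1,3), (1,7)} (total capacity 40)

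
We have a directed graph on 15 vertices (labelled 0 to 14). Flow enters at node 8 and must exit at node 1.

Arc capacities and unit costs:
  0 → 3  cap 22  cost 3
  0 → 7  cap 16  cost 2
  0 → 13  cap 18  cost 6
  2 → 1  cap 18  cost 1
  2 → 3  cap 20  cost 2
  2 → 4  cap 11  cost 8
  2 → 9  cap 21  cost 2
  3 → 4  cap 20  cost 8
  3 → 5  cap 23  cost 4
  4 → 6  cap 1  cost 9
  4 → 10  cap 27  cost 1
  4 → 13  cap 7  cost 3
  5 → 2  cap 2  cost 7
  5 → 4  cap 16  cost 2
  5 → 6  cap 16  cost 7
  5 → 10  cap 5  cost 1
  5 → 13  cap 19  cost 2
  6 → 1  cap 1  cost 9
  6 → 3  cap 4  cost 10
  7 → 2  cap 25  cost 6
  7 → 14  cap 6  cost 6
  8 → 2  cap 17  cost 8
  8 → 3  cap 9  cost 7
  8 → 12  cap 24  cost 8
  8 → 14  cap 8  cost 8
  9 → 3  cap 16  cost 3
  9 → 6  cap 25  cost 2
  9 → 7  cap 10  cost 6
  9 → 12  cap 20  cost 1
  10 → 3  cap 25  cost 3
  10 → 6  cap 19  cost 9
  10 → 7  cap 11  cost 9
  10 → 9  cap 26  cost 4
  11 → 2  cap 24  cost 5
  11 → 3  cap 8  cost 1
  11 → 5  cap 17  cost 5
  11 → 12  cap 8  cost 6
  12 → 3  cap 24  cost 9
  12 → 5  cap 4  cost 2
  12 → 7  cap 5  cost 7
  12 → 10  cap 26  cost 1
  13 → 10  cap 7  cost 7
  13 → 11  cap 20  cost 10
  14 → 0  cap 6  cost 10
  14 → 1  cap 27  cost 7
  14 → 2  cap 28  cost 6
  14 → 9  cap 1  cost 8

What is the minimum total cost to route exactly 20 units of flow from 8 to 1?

shortest-cost path #1: 8→2→1 push 17 @ unit cost 9 (adds 153)
shortest-cost path #2: 8→14→1 push 3 @ unit cost 15 (adds 45)
total cost = 198

Minimum cost for 20 units: 198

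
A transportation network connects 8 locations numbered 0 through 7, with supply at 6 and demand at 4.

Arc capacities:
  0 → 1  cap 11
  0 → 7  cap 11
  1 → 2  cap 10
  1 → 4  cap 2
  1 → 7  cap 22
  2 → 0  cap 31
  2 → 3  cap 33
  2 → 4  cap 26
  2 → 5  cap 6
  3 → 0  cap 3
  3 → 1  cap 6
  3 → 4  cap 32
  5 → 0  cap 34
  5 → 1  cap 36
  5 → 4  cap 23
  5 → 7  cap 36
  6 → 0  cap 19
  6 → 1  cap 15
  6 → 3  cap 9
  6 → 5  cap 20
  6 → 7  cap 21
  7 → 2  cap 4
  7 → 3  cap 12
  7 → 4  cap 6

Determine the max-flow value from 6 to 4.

Maximum flow value: 63

augment #1: 6→1→4 bottleneck 2, total now 2
augment #2: 6→3→4 bottleneck 9, total now 11
augment #3: 6→5→4 bottleneck 20, total now 31
augment #4: 6→7→4 bottleneck 6, total now 37
augment #5: 6→1→2→4 bottleneck 10, total now 47
augment #6: 6→7→2→4 bottleneck 4, total now 51
augment #7: 6→7→3→4 bottleneck 11, total now 62
augment #8: 6→0→7→3→4 bottleneck 1, total now 63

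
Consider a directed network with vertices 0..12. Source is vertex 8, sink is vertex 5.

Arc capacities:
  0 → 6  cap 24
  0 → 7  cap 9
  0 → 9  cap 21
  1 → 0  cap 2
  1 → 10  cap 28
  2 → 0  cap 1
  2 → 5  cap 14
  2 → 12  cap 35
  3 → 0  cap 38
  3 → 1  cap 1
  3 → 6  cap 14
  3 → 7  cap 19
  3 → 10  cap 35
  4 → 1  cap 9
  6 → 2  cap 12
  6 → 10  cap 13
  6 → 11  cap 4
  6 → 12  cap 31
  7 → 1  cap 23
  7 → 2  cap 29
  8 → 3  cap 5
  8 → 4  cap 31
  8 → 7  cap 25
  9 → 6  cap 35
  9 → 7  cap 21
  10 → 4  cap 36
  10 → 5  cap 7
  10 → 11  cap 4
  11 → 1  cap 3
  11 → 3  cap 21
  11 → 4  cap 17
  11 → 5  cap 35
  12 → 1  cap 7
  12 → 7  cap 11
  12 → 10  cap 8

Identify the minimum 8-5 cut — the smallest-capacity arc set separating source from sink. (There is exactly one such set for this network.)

Min-cut arcs: {(2,5), (6,11), (10,5), (10,11)} (total capacity 29)

augment #1: 8→3→10→5 push 5
augment #2: 8→7→2→5 push 14
augment #3: 8→4→1→10→5 push 2
augment #4: 8→4→1→10→11→5 push 4
augment #5: 8→4→1→0→6→11→5 push 2
augment #6: 8→7→2→0→6→11→5 push 1
augment #7: 8→4→1→10→3→6→11→5 push 1
max flow = 29; residual-reachable set from 8 gives S-side
cut edges (S→T): {(2,5), (6,11), (10,5), (10,11)} total cap 29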